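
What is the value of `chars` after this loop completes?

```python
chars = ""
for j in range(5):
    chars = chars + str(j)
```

Let's trace through this code step by step.

Initialize: chars = ''
Entering loop: for j in range(5):
After iteration 1: j = 0, chars = '0'
After iteration 2: j = 1, chars = '01'
After iteration 3: j = 2, chars = '012'
After iteration 4: j = 3, chars = '0123'
After iteration 5: j = 4, chars = '01234'
Loop ends.

Final answer: '01234'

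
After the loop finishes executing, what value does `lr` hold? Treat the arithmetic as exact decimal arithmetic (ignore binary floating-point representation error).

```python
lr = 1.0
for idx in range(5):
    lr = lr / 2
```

Let's trace through this code step by step.

Initialize: lr = 1.0
Entering loop: for idx in range(5):
After iteration 1: idx = 0, lr = 0.5
After iteration 2: idx = 1, lr = 0.25
After iteration 3: idx = 2, lr = 0.125
After iteration 4: idx = 3, lr = 0.0625
After iteration 5: idx = 4, lr = 0.03125
Loop ends.

Final answer: 0.03125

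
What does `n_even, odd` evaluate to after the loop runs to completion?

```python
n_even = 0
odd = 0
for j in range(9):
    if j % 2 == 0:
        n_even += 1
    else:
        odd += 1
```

Let's trace through this code step by step.

Initialize: n_even = 0
Initialize: odd = 0
Entering loop: for j in range(9):
After iteration 1: j = 0, n_even = 1, odd = 0
After iteration 2: j = 1, n_even = 1, odd = 1
After iteration 3: j = 2, n_even = 2, odd = 1
After iteration 4: j = 3, n_even = 2, odd = 2
After iteration 5: j = 4, n_even = 3, odd = 2
After iteration 6: j = 5, n_even = 3, odd = 3
After iteration 7: j = 6, n_even = 4, odd = 3
After iteration 8: j = 7, n_even = 4, odd = 4
After iteration 9: j = 8, n_even = 5, odd = 4
Loop ends.

Final answer: 5, 4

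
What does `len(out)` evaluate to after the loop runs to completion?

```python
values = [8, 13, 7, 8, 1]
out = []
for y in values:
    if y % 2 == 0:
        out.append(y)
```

Let's trace through this code step by step.

Initialize: values = [8, 13, 7, 8, 1]
Initialize: out = []
Entering loop: for y in values:
After iteration 1: y = 8, out = [8]
After iteration 2: y = 13, out = [8]
After iteration 3: y = 7, out = [8]
After iteration 4: y = 8, out = [8, 8]
After iteration 5: y = 1, out = [8, 8]
Loop ends.
len(out) = 2

Final answer: 2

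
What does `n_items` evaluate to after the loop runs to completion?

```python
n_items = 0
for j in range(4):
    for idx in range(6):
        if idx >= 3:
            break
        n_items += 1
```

Let's trace through this code step by step.

Initialize: n_items = 0
Entering loop: for j in range(4):
After iteration 1: j = 0, n_items = 3
After iteration 2: j = 1, n_items = 6
After iteration 3: j = 2, n_items = 9
After iteration 4: j = 3, n_items = 12
Loop ends.

Final answer: 12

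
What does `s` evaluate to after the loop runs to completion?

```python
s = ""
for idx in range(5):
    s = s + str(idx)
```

Let's trace through this code step by step.

Initialize: s = ''
Entering loop: for idx in range(5):
After iteration 1: idx = 0, s = '0'
After iteration 2: idx = 1, s = '01'
After iteration 3: idx = 2, s = '012'
After iteration 4: idx = 3, s = '0123'
After iteration 5: idx = 4, s = '01234'
Loop ends.

Final answer: '01234'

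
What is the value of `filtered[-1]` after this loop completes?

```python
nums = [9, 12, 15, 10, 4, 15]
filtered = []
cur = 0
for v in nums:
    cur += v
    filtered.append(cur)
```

Let's trace through this code step by step.

Initialize: nums = [9, 12, 15, 10, 4, 15]
Initialize: filtered = []
Initialize: cur = 0
Entering loop: for v in nums:
After iteration 1: v = 9, filtered = [9], cur = 9
After iteration 2: v = 12, filtered = [9, 21], cur = 21
After iteration 3: v = 15, filtered = [9, 21, 36], cur = 36
After iteration 4: v = 10, filtered = [9, 21, 36, 46], cur = 46
After iteration 5: v = 4, filtered = [9, 21, 36, 46, 50], cur = 50
After iteration 6: v = 15, filtered = [9, 21, 36, 46, 50, 65], cur = 65
Loop ends.
filtered[-1] = 65

Final answer: 65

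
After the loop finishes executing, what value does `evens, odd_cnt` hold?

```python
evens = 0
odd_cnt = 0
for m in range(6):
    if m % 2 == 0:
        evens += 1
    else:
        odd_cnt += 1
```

Let's trace through this code step by step.

Initialize: evens = 0
Initialize: odd_cnt = 0
Entering loop: for m in range(6):
After iteration 1: m = 0, evens = 1, odd_cnt = 0
After iteration 2: m = 1, evens = 1, odd_cnt = 1
After iteration 3: m = 2, evens = 2, odd_cnt = 1
After iteration 4: m = 3, evens = 2, odd_cnt = 2
After iteration 5: m = 4, evens = 3, odd_cnt = 2
After iteration 6: m = 5, evens = 3, odd_cnt = 3
Loop ends.

Final answer: 3, 3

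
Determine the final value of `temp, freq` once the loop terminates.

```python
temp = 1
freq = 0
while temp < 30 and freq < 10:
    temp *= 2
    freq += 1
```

Let's trace through this code step by step.

Initialize: temp = 1
Initialize: freq = 0
Entering loop: while temp < 30 and freq < 10:
After iteration 1: temp = 2, freq = 1
After iteration 2: temp = 4, freq = 2
After iteration 3: temp = 8, freq = 3
After iteration 4: temp = 16, freq = 4
After iteration 5: temp = 32, freq = 5
Loop ends.

Final answer: 32, 5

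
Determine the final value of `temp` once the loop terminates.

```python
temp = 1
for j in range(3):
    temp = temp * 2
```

Let's trace through this code step by step.

Initialize: temp = 1
Entering loop: for j in range(3):
After iteration 1: j = 0, temp = 2
After iteration 2: j = 1, temp = 4
After iteration 3: j = 2, temp = 8
Loop ends.

Final answer: 8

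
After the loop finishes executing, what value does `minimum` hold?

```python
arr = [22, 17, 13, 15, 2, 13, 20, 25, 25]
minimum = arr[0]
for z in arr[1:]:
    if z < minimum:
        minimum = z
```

Let's trace through this code step by step.

Initialize: arr = [22, 17, 13, 15, 2, 13, 20, 25, 25]
Initialize: minimum = 22
Entering loop: for z in arr[1:]:
After iteration 1: z = 17, minimum = 17
After iteration 2: z = 13, minimum = 13
After iteration 3: z = 15, minimum = 13
After iteration 4: z = 2, minimum = 2
After iteration 5: z = 13, minimum = 2
After iteration 6: z = 20, minimum = 2
After iteration 7: z = 25, minimum = 2
After iteration 8: z = 25, minimum = 2
Loop ends.

Final answer: 2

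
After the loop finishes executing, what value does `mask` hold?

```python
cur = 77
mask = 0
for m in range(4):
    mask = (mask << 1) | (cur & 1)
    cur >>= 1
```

Let's trace through this code step by step.

Initialize: cur = 77
Initialize: mask = 0
Entering loop: for m in range(4):
After iteration 1: m = 0, cur = 38, mask = 1
After iteration 2: m = 1, cur = 19, mask = 2
After iteration 3: m = 2, cur = 9, mask = 5
After iteration 4: m = 3, cur = 4, mask = 11
Loop ends.

Final answer: 11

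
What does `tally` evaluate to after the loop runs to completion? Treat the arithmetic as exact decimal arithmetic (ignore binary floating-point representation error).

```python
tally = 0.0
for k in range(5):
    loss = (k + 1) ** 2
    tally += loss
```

Let's trace through this code step by step.

Initialize: tally = 0.0
Entering loop: for k in range(5):
After iteration 1: k = 0, tally = 1.0, loss = 1
After iteration 2: k = 1, tally = 5.0, loss = 4
After iteration 3: k = 2, tally = 14.0, loss = 9
After iteration 4: k = 3, tally = 30.0, loss = 16
After iteration 5: k = 4, tally = 55.0, loss = 25
Loop ends.

Final answer: 55.0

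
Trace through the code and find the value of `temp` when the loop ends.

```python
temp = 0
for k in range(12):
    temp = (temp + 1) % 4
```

Let's trace through this code step by step.

Initialize: temp = 0
Entering loop: for k in range(12):
After iteration 1: k = 0, temp = 1
After iteration 2: k = 1, temp = 2
After iteration 3: k = 2, temp = 3
After iteration 4: k = 3, temp = 0
After iteration 5: k = 4, temp = 1
After iteration 6: k = 5, temp = 2
After iteration 7: k = 6, temp = 3
After iteration 8: k = 7, temp = 0
After iteration 9: k = 8, temp = 1
After iteration 10: k = 9, temp = 2
After iteration 11: k = 10, temp = 3
After iteration 12: k = 11, temp = 0
Loop ends.

Final answer: 0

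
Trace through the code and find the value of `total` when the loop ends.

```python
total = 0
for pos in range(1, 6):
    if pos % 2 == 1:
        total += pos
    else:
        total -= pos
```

Let's trace through this code step by step.

Initialize: total = 0
Entering loop: for pos in range(1, 6):
After iteration 1: pos = 1, total = 1
After iteration 2: pos = 2, total = -1
After iteration 3: pos = 3, total = 2
After iteration 4: pos = 4, total = -2
After iteration 5: pos = 5, total = 3
Loop ends.

Final answer: 3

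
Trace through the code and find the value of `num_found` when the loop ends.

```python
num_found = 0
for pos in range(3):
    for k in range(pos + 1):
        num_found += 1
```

Let's trace through this code step by step.

Initialize: num_found = 0
Entering loop: for pos in range(3):
After iteration 1: pos = 0, num_found = 1, k = 0
After iteration 2: pos = 1, num_found = 3, k = 1
After iteration 3: pos = 2, num_found = 6, k = 2
Loop ends.

Final answer: 6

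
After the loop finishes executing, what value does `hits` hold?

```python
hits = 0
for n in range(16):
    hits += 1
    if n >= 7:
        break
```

Let's trace through this code step by step.

Initialize: hits = 0
Entering loop: for n in range(16):
After iteration 1: n = 0, hits = 1
After iteration 2: n = 1, hits = 2
After iteration 3: n = 2, hits = 3
After iteration 4: n = 3, hits = 4
After iteration 5: n = 4, hits = 5
After iteration 6: n = 5, hits = 6
After iteration 7: n = 6, hits = 7
After iteration 8: n = 7, hits = 8
Loop ends.

Final answer: 8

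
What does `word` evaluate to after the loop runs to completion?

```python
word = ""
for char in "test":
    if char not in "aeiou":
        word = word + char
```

Let's trace through this code step by step.

Initialize: word = ''
Entering loop: for char in "test":
After iteration 1: char = 't', word = 't'
After iteration 2: char = 'e', word = 't'
After iteration 3: char = 's', word = 'ts'
After iteration 4: char = 't', word = 'tst'
Loop ends.

Final answer: 'tst'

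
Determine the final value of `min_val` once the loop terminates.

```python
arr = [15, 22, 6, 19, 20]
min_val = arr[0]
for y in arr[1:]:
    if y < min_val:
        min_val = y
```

Let's trace through this code step by step.

Initialize: arr = [15, 22, 6, 19, 20]
Initialize: min_val = 15
Entering loop: for y in arr[1:]:
After iteration 1: y = 22, min_val = 15
After iteration 2: y = 6, min_val = 6
After iteration 3: y = 19, min_val = 6
After iteration 4: y = 20, min_val = 6
Loop ends.

Final answer: 6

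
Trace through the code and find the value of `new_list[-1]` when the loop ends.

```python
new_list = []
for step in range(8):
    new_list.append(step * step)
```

Let's trace through this code step by step.

Initialize: new_list = []
Entering loop: for step in range(8):
After iteration 1: step = 0, new_list = [0]
After iteration 2: step = 1, new_list = [0, 1]
After iteration 3: step = 2, new_list = [0, 1, 4]
After iteration 4: step = 3, new_list = [0, 1, 4, 9]
After iteration 5: step = 4, new_list = [0, 1, 4, 9, 16]
After iteration 6: step = 5, new_list = [0, 1, 4, 9, 16, 25]
After iteration 7: step = 6, new_list = [0, 1, 4, 9, 16, 25, 36]
After iteration 8: step = 7, new_list = [0, 1, 4, 9, 16, 25, 36, 49]
Loop ends.
new_list[-1] = 49

Final answer: 49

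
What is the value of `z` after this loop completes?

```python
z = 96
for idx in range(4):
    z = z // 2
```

Let's trace through this code step by step.

Initialize: z = 96
Entering loop: for idx in range(4):
After iteration 1: idx = 0, z = 48
After iteration 2: idx = 1, z = 24
After iteration 3: idx = 2, z = 12
After iteration 4: idx = 3, z = 6
Loop ends.

Final answer: 6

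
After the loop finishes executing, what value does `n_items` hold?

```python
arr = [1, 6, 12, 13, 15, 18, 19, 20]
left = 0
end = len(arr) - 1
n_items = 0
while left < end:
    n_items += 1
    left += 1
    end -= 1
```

Let's trace through this code step by step.

Initialize: arr = [1, 6, 12, 13, 15, 18, 19, 20]
Initialize: left = 0
Initialize: end = 7
Initialize: n_items = 0
Entering loop: while left < end:
After iteration 1: left = 1, end = 6, n_items = 1
After iteration 2: left = 2, end = 5, n_items = 2
After iteration 3: left = 3, end = 4, n_items = 3
After iteration 4: left = 4, end = 3, n_items = 4
Loop ends.

Final answer: 4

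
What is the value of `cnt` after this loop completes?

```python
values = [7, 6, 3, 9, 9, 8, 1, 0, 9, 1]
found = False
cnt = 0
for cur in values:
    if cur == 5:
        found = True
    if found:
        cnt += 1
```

Let's trace through this code step by step.

Initialize: values = [7, 6, 3, 9, 9, 8, 1, 0, 9, 1]
Initialize: found = False
Initialize: cnt = 0
Entering loop: for cur in values:
After iteration 1: cur = 7, cnt = 0
After iteration 2: cur = 6, cnt = 0
After iteration 3: cur = 3, cnt = 0
After iteration 4: cur = 9, cnt = 0
After iteration 5: cur = 9, cnt = 0
After iteration 6: cur = 8, cnt = 0
After iteration 7: cur = 1, cnt = 0
After iteration 8: cur = 0, cnt = 0
After iteration 9: cur = 9, cnt = 0
After iteration 10: cur = 1, cnt = 0
Loop ends.

Final answer: 0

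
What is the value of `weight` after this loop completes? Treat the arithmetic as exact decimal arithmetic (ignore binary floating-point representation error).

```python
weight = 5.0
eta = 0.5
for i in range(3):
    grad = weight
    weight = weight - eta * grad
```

Let's trace through this code step by step.

Initialize: weight = 5.0
Initialize: eta = 0.5
Entering loop: for i in range(3):
After iteration 1: i = 0, weight = 2.5, grad = 5.0
After iteration 2: i = 1, weight = 1.25, grad = 2.5
After iteration 3: i = 2, weight = 0.625, grad = 1.25
Loop ends.

Final answer: 0.625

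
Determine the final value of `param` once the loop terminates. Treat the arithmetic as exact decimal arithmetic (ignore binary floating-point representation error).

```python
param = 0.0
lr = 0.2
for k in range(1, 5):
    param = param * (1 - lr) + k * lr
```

Let's trace through this code step by step.

Initialize: param = 0.0
Initialize: lr = 0.2
Entering loop: for k in range(1, 5):
After iteration 1: k = 1, param = 0.2
After iteration 2: k = 2, param = 0.56
After iteration 3: k = 3, param = 1.048
After iteration 4: k = 4, param = 1.6384
Loop ends.

Final answer: 1.6384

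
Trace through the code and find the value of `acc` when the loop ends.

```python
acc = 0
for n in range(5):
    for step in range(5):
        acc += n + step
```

Let's trace through this code step by step.

Initialize: acc = 0
Entering loop: for n in range(5):
After iteration 1: n = 0, acc = 10
After iteration 2: n = 1, acc = 25
After iteration 3: n = 2, acc = 45
After iteration 4: n = 3, acc = 70
After iteration 5: n = 4, acc = 100
Loop ends.

Final answer: 100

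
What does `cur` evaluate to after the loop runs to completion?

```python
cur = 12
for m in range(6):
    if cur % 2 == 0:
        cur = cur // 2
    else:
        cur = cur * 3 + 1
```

Let's trace through this code step by step.

Initialize: cur = 12
Entering loop: for m in range(6):
After iteration 1: m = 0, cur = 6
After iteration 2: m = 1, cur = 3
After iteration 3: m = 2, cur = 10
After iteration 4: m = 3, cur = 5
After iteration 5: m = 4, cur = 16
After iteration 6: m = 5, cur = 8
Loop ends.

Final answer: 8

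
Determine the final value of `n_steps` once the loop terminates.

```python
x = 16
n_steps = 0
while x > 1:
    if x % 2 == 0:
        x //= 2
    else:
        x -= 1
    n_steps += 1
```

Let's trace through this code step by step.

Initialize: x = 16
Initialize: n_steps = 0
Entering loop: while x > 1:
After iteration 1: x = 8, n_steps = 1
After iteration 2: x = 4, n_steps = 2
After iteration 3: x = 2, n_steps = 3
After iteration 4: x = 1, n_steps = 4
Loop ends.

Final answer: 4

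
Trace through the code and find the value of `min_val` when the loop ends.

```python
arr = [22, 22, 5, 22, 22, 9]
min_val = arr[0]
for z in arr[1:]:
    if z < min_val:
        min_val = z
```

Let's trace through this code step by step.

Initialize: arr = [22, 22, 5, 22, 22, 9]
Initialize: min_val = 22
Entering loop: for z in arr[1:]:
After iteration 1: z = 22, min_val = 22
After iteration 2: z = 5, min_val = 5
After iteration 3: z = 22, min_val = 5
After iteration 4: z = 22, min_val = 5
After iteration 5: z = 9, min_val = 5
Loop ends.

Final answer: 5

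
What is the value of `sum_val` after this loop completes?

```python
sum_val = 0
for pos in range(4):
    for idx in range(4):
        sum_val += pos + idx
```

Let's trace through this code step by step.

Initialize: sum_val = 0
Entering loop: for pos in range(4):
After iteration 1: pos = 0, sum_val = 6
After iteration 2: pos = 1, sum_val = 16
After iteration 3: pos = 2, sum_val = 30
After iteration 4: pos = 3, sum_val = 48
Loop ends.

Final answer: 48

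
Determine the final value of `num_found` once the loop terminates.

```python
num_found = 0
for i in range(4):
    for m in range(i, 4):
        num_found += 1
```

Let's trace through this code step by step.

Initialize: num_found = 0
Entering loop: for i in range(4):
After iteration 1: i = 0, num_found = 4
After iteration 2: i = 1, num_found = 7
After iteration 3: i = 2, num_found = 9
After iteration 4: i = 3, num_found = 10
Loop ends.

Final answer: 10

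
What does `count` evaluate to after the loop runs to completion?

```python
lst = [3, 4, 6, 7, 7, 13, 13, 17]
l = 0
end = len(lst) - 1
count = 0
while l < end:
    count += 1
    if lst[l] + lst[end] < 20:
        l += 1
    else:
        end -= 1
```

Let's trace through this code step by step.

Initialize: lst = [3, 4, 6, 7, 7, 13, 13, 17]
Initialize: l = 0
Initialize: end = 7
Initialize: count = 0
Entering loop: while l < end:
After iteration 1: l = 0, end = 6, count = 1
After iteration 2: l = 1, end = 6, count = 2
After iteration 3: l = 2, end = 6, count = 3
After iteration 4: l = 3, end = 6, count = 4
After iteration 5: l = 3, end = 5, count = 5
After iteration 6: l = 3, end = 4, count = 6
After iteration 7: l = 4, end = 4, count = 7
Loop ends.

Final answer: 7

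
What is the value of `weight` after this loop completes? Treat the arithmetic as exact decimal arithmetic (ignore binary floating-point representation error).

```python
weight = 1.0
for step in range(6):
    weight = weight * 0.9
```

Let's trace through this code step by step.

Initialize: weight = 1.0
Entering loop: for step in range(6):
After iteration 1: step = 0, weight = 0.9
After iteration 2: step = 1, weight = 0.81
After iteration 3: step = 2, weight = 0.729
After iteration 4: step = 3, weight = 0.6561
After iteration 5: step = 4, weight = 0.59049
After iteration 6: step = 5, weight = 0.531441
Loop ends.

Final answer: 0.531441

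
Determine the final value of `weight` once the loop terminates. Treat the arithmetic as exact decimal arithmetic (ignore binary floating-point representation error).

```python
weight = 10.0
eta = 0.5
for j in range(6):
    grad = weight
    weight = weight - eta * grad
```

Let's trace through this code step by step.

Initialize: weight = 10.0
Initialize: eta = 0.5
Entering loop: for j in range(6):
After iteration 1: j = 0, weight = 5.0, grad = 10.0
After iteration 2: j = 1, weight = 2.5, grad = 5.0
After iteration 3: j = 2, weight = 1.25, grad = 2.5
After iteration 4: j = 3, weight = 0.625, grad = 1.25
After iteration 5: j = 4, weight = 0.3125, grad = 0.625
After iteration 6: j = 5, weight = 0.15625, grad = 0.3125
Loop ends.

Final answer: 0.15625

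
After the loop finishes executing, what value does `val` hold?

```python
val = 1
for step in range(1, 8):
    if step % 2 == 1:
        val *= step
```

Let's trace through this code step by step.

Initialize: val = 1
Entering loop: for step in range(1, 8):
After iteration 1: step = 1, val = 1
After iteration 2: step = 2, val = 1
After iteration 3: step = 3, val = 3
After iteration 4: step = 4, val = 3
After iteration 5: step = 5, val = 15
After iteration 6: step = 6, val = 15
After iteration 7: step = 7, val = 105
Loop ends.

Final answer: 105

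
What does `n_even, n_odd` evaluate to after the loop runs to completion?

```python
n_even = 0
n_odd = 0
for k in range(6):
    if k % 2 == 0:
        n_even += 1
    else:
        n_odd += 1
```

Let's trace through this code step by step.

Initialize: n_even = 0
Initialize: n_odd = 0
Entering loop: for k in range(6):
After iteration 1: k = 0, n_even = 1, n_odd = 0
After iteration 2: k = 1, n_even = 1, n_odd = 1
After iteration 3: k = 2, n_even = 2, n_odd = 1
After iteration 4: k = 3, n_even = 2, n_odd = 2
After iteration 5: k = 4, n_even = 3, n_odd = 2
After iteration 6: k = 5, n_even = 3, n_odd = 3
Loop ends.

Final answer: 3, 3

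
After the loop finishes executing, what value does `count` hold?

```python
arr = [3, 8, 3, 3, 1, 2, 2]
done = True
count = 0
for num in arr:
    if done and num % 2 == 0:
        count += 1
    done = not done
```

Let's trace through this code step by step.

Initialize: arr = [3, 8, 3, 3, 1, 2, 2]
Initialize: done = True
Initialize: count = 0
Entering loop: for num in arr:
After iteration 1: num = 3, done = False, count = 0
After iteration 2: num = 8, done = True, count = 0
After iteration 3: num = 3, done = False, count = 0
After iteration 4: num = 3, done = True, count = 0
After iteration 5: num = 1, done = False, count = 0
After iteration 6: num = 2, done = True, count = 0
After iteration 7: num = 2, done = False, count = 1
Loop ends.

Final answer: 1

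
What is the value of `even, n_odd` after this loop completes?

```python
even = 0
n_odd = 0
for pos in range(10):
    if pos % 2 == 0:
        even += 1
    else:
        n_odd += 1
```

Let's trace through this code step by step.

Initialize: even = 0
Initialize: n_odd = 0
Entering loop: for pos in range(10):
After iteration 1: pos = 0, even = 1, n_odd = 0
After iteration 2: pos = 1, even = 1, n_odd = 1
After iteration 3: pos = 2, even = 2, n_odd = 1
After iteration 4: pos = 3, even = 2, n_odd = 2
After iteration 5: pos = 4, even = 3, n_odd = 2
After iteration 6: pos = 5, even = 3, n_odd = 3
After iteration 7: pos = 6, even = 4, n_odd = 3
After iteration 8: pos = 7, even = 4, n_odd = 4
After iteration 9: pos = 8, even = 5, n_odd = 4
After iteration 10: pos = 9, even = 5, n_odd = 5
Loop ends.

Final answer: 5, 5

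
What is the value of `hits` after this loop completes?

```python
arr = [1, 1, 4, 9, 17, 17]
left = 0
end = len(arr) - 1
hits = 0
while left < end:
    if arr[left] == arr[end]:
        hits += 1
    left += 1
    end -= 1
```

Let's trace through this code step by step.

Initialize: arr = [1, 1, 4, 9, 17, 17]
Initialize: left = 0
Initialize: end = 5
Initialize: hits = 0
Entering loop: while left < end:
After iteration 1: left = 1, end = 4, hits = 0
After iteration 2: left = 2, end = 3, hits = 0
After iteration 3: left = 3, end = 2, hits = 0
Loop ends.

Final answer: 0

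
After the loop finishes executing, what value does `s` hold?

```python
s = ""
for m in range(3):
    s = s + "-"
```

Let's trace through this code step by step.

Initialize: s = ''
Entering loop: for m in range(3):
After iteration 1: m = 0, s = '-'
After iteration 2: m = 1, s = '--'
After iteration 3: m = 2, s = '---'
Loop ends.

Final answer: '---'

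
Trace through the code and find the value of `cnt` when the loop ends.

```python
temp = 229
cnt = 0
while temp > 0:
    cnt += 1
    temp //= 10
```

Let's trace through this code step by step.

Initialize: temp = 229
Initialize: cnt = 0
Entering loop: while temp > 0:
After iteration 1: temp = 22, cnt = 1
After iteration 2: temp = 2, cnt = 2
After iteration 3: temp = 0, cnt = 3
Loop ends.

Final answer: 3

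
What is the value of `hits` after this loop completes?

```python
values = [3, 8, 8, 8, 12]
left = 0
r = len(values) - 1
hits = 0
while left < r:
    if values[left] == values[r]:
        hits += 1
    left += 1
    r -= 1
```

Let's trace through this code step by step.

Initialize: values = [3, 8, 8, 8, 12]
Initialize: left = 0
Initialize: r = 4
Initialize: hits = 0
Entering loop: while left < r:
After iteration 1: left = 1, r = 3, hits = 0
After iteration 2: left = 2, r = 2, hits = 1
Loop ends.

Final answer: 1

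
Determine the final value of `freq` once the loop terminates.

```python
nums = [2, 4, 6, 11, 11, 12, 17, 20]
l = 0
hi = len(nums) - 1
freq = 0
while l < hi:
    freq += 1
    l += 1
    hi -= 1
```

Let's trace through this code step by step.

Initialize: nums = [2, 4, 6, 11, 11, 12, 17, 20]
Initialize: l = 0
Initialize: hi = 7
Initialize: freq = 0
Entering loop: while l < hi:
After iteration 1: l = 1, hi = 6, freq = 1
After iteration 2: l = 2, hi = 5, freq = 2
After iteration 3: l = 3, hi = 4, freq = 3
After iteration 4: l = 4, hi = 3, freq = 4
Loop ends.

Final answer: 4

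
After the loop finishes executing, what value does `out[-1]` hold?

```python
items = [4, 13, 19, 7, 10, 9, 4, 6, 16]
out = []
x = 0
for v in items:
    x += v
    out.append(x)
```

Let's trace through this code step by step.

Initialize: items = [4, 13, 19, 7, 10, 9, 4, 6, 16]
Initialize: out = []
Initialize: x = 0
Entering loop: for v in items:
After iteration 1: v = 4, out = [4], x = 4
After iteration 2: v = 13, out = [4, 17], x = 17
After iteration 3: v = 19, out = [4, 17, 36], x = 36
After iteration 4: v = 7, out = [4, 17, 36, 43], x = 43
After iteration 5: v = 10, out = [4, 17, 36, 43, 53], x = 53
After iteration 6: v = 9, out = [4, 17, 36, 43, 53, 62], x = 62
After iteration 7: v = 4, out = [4, 17, 36, 43, 53, 62, 66], x = 66
After iteration 8: v = 6, out = [4, 17, 36, 43, 53, 62, 66, 72], x = 72
After iteration 9: v = 16, out = [4, 17, 36, 43, 53, 62, 66, 72, 88], x = 88
Loop ends.
out[-1] = 88

Final answer: 88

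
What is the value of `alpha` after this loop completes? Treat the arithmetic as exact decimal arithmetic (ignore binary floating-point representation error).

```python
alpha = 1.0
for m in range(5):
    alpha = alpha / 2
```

Let's trace through this code step by step.

Initialize: alpha = 1.0
Entering loop: for m in range(5):
After iteration 1: m = 0, alpha = 0.5
After iteration 2: m = 1, alpha = 0.25
After iteration 3: m = 2, alpha = 0.125
After iteration 4: m = 3, alpha = 0.0625
After iteration 5: m = 4, alpha = 0.03125
Loop ends.

Final answer: 0.03125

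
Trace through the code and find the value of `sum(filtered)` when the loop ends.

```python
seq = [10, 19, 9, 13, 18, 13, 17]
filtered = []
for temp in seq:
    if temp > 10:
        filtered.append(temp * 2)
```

Let's trace through this code step by step.

Initialize: seq = [10, 19, 9, 13, 18, 13, 17]
Initialize: filtered = []
Entering loop: for temp in seq:
After iteration 1: temp = 10, filtered = []
After iteration 2: temp = 19, filtered = [38]
After iteration 3: temp = 9, filtered = [38]
After iteration 4: temp = 13, filtered = [38, 26]
After iteration 5: temp = 18, filtered = [38, 26, 36]
After iteration 6: temp = 13, filtered = [38, 26, 36, 26]
After iteration 7: temp = 17, filtered = [38, 26, 36, 26, 34]
Loop ends.
sum(filtered) = 160

Final answer: 160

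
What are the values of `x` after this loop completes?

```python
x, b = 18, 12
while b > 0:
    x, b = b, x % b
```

Let's trace through this code step by step.

Initialize: x = 18
Initialize: b = 12
Entering loop: while b > 0:
After iteration 1: x = 12, b = 6
After iteration 2: x = 6, b = 0
Loop ends.

Final answer: 6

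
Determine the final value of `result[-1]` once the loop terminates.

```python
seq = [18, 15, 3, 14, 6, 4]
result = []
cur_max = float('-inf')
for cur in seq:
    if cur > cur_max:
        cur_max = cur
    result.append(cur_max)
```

Let's trace through this code step by step.

Initialize: seq = [18, 15, 3, 14, 6, 4]
Initialize: result = []
Initialize: cur_max = -inf
Entering loop: for cur in seq:
After iteration 1: cur = 18, result = [18], cur_max = 18
After iteration 2: cur = 15, result = [18, 18], cur_max = 18
After iteration 3: cur = 3, result = [18, 18, 18], cur_max = 18
After iteration 4: cur = 14, result = [18, 18, 18, 18], cur_max = 18
After iteration 5: cur = 6, result = [18, 18, 18, 18, 18], cur_max = 18
After iteration 6: cur = 4, result = [18, 18, 18, 18, 18, 18], cur_max = 18
Loop ends.
result[-1] = 18

Final answer: 18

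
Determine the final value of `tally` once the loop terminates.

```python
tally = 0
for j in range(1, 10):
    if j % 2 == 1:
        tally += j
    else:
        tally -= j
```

Let's trace through this code step by step.

Initialize: tally = 0
Entering loop: for j in range(1, 10):
After iteration 1: j = 1, tally = 1
After iteration 2: j = 2, tally = -1
After iteration 3: j = 3, tally = 2
After iteration 4: j = 4, tally = -2
After iteration 5: j = 5, tally = 3
After iteration 6: j = 6, tally = -3
After iteration 7: j = 7, tally = 4
After iteration 8: j = 8, tally = -4
After iteration 9: j = 9, tally = 5
Loop ends.

Final answer: 5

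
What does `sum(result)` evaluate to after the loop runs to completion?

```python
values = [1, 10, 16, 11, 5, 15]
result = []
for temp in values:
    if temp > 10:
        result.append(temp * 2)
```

Let's trace through this code step by step.

Initialize: values = [1, 10, 16, 11, 5, 15]
Initialize: result = []
Entering loop: for temp in values:
After iteration 1: temp = 1, result = []
After iteration 2: temp = 10, result = []
After iteration 3: temp = 16, result = [32]
After iteration 4: temp = 11, result = [32, 22]
After iteration 5: temp = 5, result = [32, 22]
After iteration 6: temp = 15, result = [32, 22, 30]
Loop ends.
sum(result) = 84

Final answer: 84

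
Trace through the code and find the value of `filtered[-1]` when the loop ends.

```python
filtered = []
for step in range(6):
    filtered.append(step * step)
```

Let's trace through this code step by step.

Initialize: filtered = []
Entering loop: for step in range(6):
After iteration 1: step = 0, filtered = [0]
After iteration 2: step = 1, filtered = [0, 1]
After iteration 3: step = 2, filtered = [0, 1, 4]
After iteration 4: step = 3, filtered = [0, 1, 4, 9]
After iteration 5: step = 4, filtered = [0, 1, 4, 9, 16]
After iteration 6: step = 5, filtered = [0, 1, 4, 9, 16, 25]
Loop ends.
filtered[-1] = 25

Final answer: 25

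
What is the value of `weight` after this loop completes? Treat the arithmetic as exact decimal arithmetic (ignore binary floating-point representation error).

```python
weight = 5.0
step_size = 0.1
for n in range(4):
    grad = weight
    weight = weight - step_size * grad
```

Let's trace through this code step by step.

Initialize: weight = 5.0
Initialize: step_size = 0.1
Entering loop: for n in range(4):
After iteration 1: n = 0, weight = 4.5, grad = 5.0
After iteration 2: n = 1, weight = 4.05, grad = 4.5
After iteration 3: n = 2, weight = 3.645, grad = 4.05
After iteration 4: n = 3, weight = 3.2805, grad = 3.645
Loop ends.

Final answer: 3.2805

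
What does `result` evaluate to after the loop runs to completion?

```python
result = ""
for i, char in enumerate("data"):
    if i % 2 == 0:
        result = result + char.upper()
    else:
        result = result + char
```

Let's trace through this code step by step.

Initialize: result = ''
Entering loop: for i, char in enumerate("data"):
After iteration 1: i = 0, char = 'd', result = 'D'
After iteration 2: i = 1, char = 'a', result = 'Da'
After iteration 3: i = 2, char = 't', result = 'DaT'
After iteration 4: i = 3, char = 'a', result = 'DaTa'
Loop ends.

Final answer: 'DaTa'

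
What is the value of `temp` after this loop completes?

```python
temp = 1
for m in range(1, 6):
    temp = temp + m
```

Let's trace through this code step by step.

Initialize: temp = 1
Entering loop: for m in range(1, 6):
After iteration 1: m = 1, temp = 2
After iteration 2: m = 2, temp = 4
After iteration 3: m = 3, temp = 7
After iteration 4: m = 4, temp = 11
After iteration 5: m = 5, temp = 16
Loop ends.

Final answer: 16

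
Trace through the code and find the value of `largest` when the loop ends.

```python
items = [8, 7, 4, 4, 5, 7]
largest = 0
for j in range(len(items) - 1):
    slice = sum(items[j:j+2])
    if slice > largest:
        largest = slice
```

Let's trace through this code step by step.

Initialize: items = [8, 7, 4, 4, 5, 7]
Initialize: largest = 0
Entering loop: for j in range(len(items) - 1):
After iteration 1: j = 0, largest = 15, slice = 15
After iteration 2: j = 1, largest = 15, slice = 11
After iteration 3: j = 2, largest = 15, slice = 8
After iteration 4: j = 3, largest = 15, slice = 9
After iteration 5: j = 4, largest = 15, slice = 12
Loop ends.

Final answer: 15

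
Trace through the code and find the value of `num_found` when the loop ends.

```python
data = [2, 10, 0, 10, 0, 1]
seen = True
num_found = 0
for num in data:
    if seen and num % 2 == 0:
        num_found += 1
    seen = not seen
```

Let's trace through this code step by step.

Initialize: data = [2, 10, 0, 10, 0, 1]
Initialize: seen = True
Initialize: num_found = 0
Entering loop: for num in data:
After iteration 1: num = 2, seen = False, num_found = 1
After iteration 2: num = 10, seen = True, num_found = 1
After iteration 3: num = 0, seen = False, num_found = 2
After iteration 4: num = 10, seen = True, num_found = 2
After iteration 5: num = 0, seen = False, num_found = 3
After iteration 6: num = 1, seen = True, num_found = 3
Loop ends.

Final answer: 3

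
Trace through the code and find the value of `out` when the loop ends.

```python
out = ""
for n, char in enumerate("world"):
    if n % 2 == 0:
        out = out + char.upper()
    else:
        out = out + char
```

Let's trace through this code step by step.

Initialize: out = ''
Entering loop: for n, char in enumerate("world"):
After iteration 1: n = 0, char = 'w', out = 'W'
After iteration 2: n = 1, char = 'o', out = 'Wo'
After iteration 3: n = 2, char = 'r', out = 'WoR'
After iteration 4: n = 3, char = 'l', out = 'WoRl'
After iteration 5: n = 4, char = 'd', out = 'WoRlD'
Loop ends.

Final answer: 'WoRlD'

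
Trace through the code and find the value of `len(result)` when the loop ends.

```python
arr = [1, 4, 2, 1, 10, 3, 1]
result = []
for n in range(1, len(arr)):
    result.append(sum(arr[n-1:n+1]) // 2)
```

Let's trace through this code step by step.

Initialize: arr = [1, 4, 2, 1, 10, 3, 1]
Initialize: result = []
Entering loop: for n in range(1, len(arr)):
After iteration 1: n = 1, result = [2]
After iteration 2: n = 2, result = [2, 3]
After iteration 3: n = 3, result = [2, 3, 1]
After iteration 4: n = 4, result = [2, 3, 1, 5]
After iteration 5: n = 5, result = [2, 3, 1, 5, 6]
After iteration 6: n = 6, result = [2, 3, 1, 5, 6, 2]
Loop ends.
len(result) = 6

Final answer: 6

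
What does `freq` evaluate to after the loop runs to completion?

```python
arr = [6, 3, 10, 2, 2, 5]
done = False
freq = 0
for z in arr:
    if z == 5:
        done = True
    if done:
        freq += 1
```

Let's trace through this code step by step.

Initialize: arr = [6, 3, 10, 2, 2, 5]
Initialize: done = False
Initialize: freq = 0
Entering loop: for z in arr:
After iteration 1: z = 6, done = False, freq = 0
After iteration 2: z = 3, done = False, freq = 0
After iteration 3: z = 10, done = False, freq = 0
After iteration 4: z = 2, done = False, freq = 0
After iteration 5: z = 2, done = False, freq = 0
After iteration 6: z = 5, done = True, freq = 1
Loop ends.

Final answer: 1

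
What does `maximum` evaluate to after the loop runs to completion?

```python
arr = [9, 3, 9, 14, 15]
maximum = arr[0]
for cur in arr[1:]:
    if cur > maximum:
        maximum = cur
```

Let's trace through this code step by step.

Initialize: arr = [9, 3, 9, 14, 15]
Initialize: maximum = 9
Entering loop: for cur in arr[1:]:
After iteration 1: cur = 3, maximum = 9
After iteration 2: cur = 9, maximum = 9
After iteration 3: cur = 14, maximum = 14
After iteration 4: cur = 15, maximum = 15
Loop ends.

Final answer: 15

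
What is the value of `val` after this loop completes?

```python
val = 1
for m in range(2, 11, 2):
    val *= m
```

Let's trace through this code step by step.

Initialize: val = 1
Entering loop: for m in range(2, 11, 2):
After iteration 1: m = 2, val = 2
After iteration 2: m = 4, val = 8
After iteration 3: m = 6, val = 48
After iteration 4: m = 8, val = 384
After iteration 5: m = 10, val = 3840
Loop ends.

Final answer: 3840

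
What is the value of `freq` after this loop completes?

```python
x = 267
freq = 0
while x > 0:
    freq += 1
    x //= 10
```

Let's trace through this code step by step.

Initialize: x = 267
Initialize: freq = 0
Entering loop: while x > 0:
After iteration 1: x = 26, freq = 1
After iteration 2: x = 2, freq = 2
After iteration 3: x = 0, freq = 3
Loop ends.

Final answer: 3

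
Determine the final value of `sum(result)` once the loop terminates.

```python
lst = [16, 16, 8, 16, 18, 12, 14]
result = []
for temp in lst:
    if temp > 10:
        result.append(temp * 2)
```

Let's trace through this code step by step.

Initialize: lst = [16, 16, 8, 16, 18, 12, 14]
Initialize: result = []
Entering loop: for temp in lst:
After iteration 1: temp = 16, result = [32]
After iteration 2: temp = 16, result = [32, 32]
After iteration 3: temp = 8, result = [32, 32]
After iteration 4: temp = 16, result = [32, 32, 32]
After iteration 5: temp = 18, result = [32, 32, 32, 36]
After iteration 6: temp = 12, result = [32, 32, 32, 36, 24]
After iteration 7: temp = 14, result = [32, 32, 32, 36, 24, 28]
Loop ends.
sum(result) = 184

Final answer: 184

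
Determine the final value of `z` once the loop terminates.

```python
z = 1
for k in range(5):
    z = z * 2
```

Let's trace through this code step by step.

Initialize: z = 1
Entering loop: for k in range(5):
After iteration 1: k = 0, z = 2
After iteration 2: k = 1, z = 4
After iteration 3: k = 2, z = 8
After iteration 4: k = 3, z = 16
After iteration 5: k = 4, z = 32
Loop ends.

Final answer: 32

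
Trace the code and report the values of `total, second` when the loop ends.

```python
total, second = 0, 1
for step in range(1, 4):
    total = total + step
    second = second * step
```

Let's trace through this code step by step.

Initialize: total = 0
Initialize: second = 1
Entering loop: for step in range(1, 4):
After iteration 1: step = 1, total = 1, second = 1
After iteration 2: step = 2, total = 3, second = 2
After iteration 3: step = 3, total = 6, second = 6
Loop ends.

Final answer: 6, 6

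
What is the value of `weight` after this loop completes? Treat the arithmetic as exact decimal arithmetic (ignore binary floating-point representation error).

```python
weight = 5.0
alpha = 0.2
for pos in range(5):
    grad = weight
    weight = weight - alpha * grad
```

Let's trace through this code step by step.

Initialize: weight = 5.0
Initialize: alpha = 0.2
Entering loop: for pos in range(5):
After iteration 1: pos = 0, weight = 4.0, grad = 5.0
After iteration 2: pos = 1, weight = 3.2, grad = 4.0
After iteration 3: pos = 2, weight = 2.56, grad = 3.2
After iteration 4: pos = 3, weight = 2.048, grad = 2.56
After iteration 5: pos = 4, weight = 1.6384, grad = 2.048
Loop ends.

Final answer: 1.6384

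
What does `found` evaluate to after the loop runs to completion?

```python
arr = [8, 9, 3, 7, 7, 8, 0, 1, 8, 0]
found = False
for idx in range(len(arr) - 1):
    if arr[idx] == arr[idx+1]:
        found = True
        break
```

Let's trace through this code step by step.

Initialize: arr = [8, 9, 3, 7, 7, 8, 0, 1, 8, 0]
Initialize: found = False
Entering loop: for idx in range(len(arr) - 1):
After iteration 1: idx = 0, found = False
After iteration 2: idx = 1, found = False
After iteration 3: idx = 2, found = False
After iteration 4: idx = 3, found = True
Loop ends.

Final answer: True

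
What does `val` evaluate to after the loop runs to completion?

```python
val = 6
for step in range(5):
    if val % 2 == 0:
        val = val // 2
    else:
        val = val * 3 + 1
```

Let's trace through this code step by step.

Initialize: val = 6
Entering loop: for step in range(5):
After iteration 1: step = 0, val = 3
After iteration 2: step = 1, val = 10
After iteration 3: step = 2, val = 5
After iteration 4: step = 3, val = 16
After iteration 5: step = 4, val = 8
Loop ends.

Final answer: 8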